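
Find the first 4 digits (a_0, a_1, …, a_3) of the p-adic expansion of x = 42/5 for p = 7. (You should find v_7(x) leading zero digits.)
(a_0, …, a_3) = (0, 4, 1, 4)

v_7(42/5) = 1, so a_0 = ... = a_0 = 0. Factor out: x = 7^1 · u with u = 6/5 a unit in ℤ_7. Expand u iteratively via a_{v+i} = u_i mod 7, u_{i+1} = (u_i − a_{v+i})/7:
  u_0 = 6/5;  a_1 = 4;  u_1 = (u_0 − 4)/7 = -2/5
  u_1 = -2/5;  a_2 = 1;  u_2 = (u_1 − 1)/7 = -1/5
  u_2 = -1/5;  a_3 = 4;  u_3 = (u_2 − 4)/7 = -3/5
Digits: (0, 4, 1, 4).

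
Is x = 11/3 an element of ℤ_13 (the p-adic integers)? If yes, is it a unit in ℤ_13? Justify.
x ∈ ℤ_13^× (unit); v_13(x) = 0

ℤ_13 = {x ∈ ℚ_13 : v_13(x) ≥ 0} and ℤ_13^× = {x ∈ ℤ_13 : v_13(x) = 0}. Here v_13(11/3) = v_13(num) − v_13(den) = 0; compare against these criteria.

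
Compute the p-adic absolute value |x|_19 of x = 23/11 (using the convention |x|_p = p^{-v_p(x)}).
|23/11|_19 = 1

Step 1 — compute v_19(x) by factoring powers of 19 out of the numerator and denominator: v_19(23/11) = 0. Step 2 — apply |x|_p = p^{-v_p(x)} = 19^{0} = 1.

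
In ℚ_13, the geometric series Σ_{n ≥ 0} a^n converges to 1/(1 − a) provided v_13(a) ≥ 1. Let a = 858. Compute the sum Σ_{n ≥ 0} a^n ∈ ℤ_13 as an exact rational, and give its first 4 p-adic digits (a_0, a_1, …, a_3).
Σ a^n = 1/(1 − a) = -1/857;  first 4 digits = (1, 1, 6, 11)

v_13(a) = 1 ≥ 1, so the series converges in ℤ_13 to 1/(1 − a) = 1/(1 − 858) = -1/857. Expand this rational in ℤ_13: compute digits iteratively via d_i = x_i mod 13, x_{i+1} = (x_i − d_i)/13. The first 4 digits are (1, 1, 6, 11).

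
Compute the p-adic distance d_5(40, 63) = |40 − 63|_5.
d_5(40, 63) = 1

Step 1 — x − y = 40 − 63 = -23. Step 2 — v_5(-23) = 0 (factor: -23 = −(5^0 · 23); the sign does not affect v_p). Step 3 — |x − y|_5 = 5^{0} = 1.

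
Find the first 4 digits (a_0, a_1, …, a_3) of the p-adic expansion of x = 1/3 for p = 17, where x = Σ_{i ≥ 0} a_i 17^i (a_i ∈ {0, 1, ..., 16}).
(a_0, …, a_3) = (6, 11, 5, 11)

v_17(1/3) = 0 (numerator and denominator both coprime to 17), so x ∈ ℤ_17^×. Compute digits iteratively via a_i = x_i mod 17, x_{i+1} = (x_i − a_i)/17, with x_0 = x:
  x_0 = 1/3;  a_0 = 6;  x_1 = (x_0 − 6)/17 = -1/3
  x_1 = -1/3;  a_1 = 11;  x_2 = (x_1 − 11)/17 = -2/3
  x_2 = -2/3;  a_2 = 5;  x_3 = (x_2 − 5)/17 = -1/3
  x_3 = -1/3;  a_3 = 11;  x_4 = (x_3 − 11)/17 = -2/3
Digits: (6, 11, 5, 11).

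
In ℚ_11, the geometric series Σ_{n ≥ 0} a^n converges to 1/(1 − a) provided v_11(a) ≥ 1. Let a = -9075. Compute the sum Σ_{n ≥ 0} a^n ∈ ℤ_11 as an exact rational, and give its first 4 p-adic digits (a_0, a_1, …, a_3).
Σ a^n = 1/(1 − a) = 1/9076;  first 4 digits = (1, 0, 2, 4)

v_11(a) = 2 ≥ 1, so the series converges in ℤ_11 to 1/(1 − a) = 1/(1 − (-9075)) = 1/9076. Expand this rational in ℤ_11: compute digits iteratively via d_i = x_i mod 11, x_{i+1} = (x_i − d_i)/11. The first 4 digits are (1, 0, 2, 4).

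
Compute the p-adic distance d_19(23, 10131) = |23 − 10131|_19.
d_19(23, 10131) = 1/361

Step 1 — x − y = 23 − 10131 = -10108. Step 2 — v_19(-10108) = 2 (factor: -10108 = −(19^2 · 28); the sign does not affect v_p). Step 3 — |x − y|_19 = 19^{-2} = 1/361.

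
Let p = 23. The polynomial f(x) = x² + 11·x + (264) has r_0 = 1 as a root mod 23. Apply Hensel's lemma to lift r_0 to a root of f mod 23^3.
r_2 = 2991 (mod 12167)

Hensel: r_{i+1} = r_i − f(r_i)·(f′(r_i))^{-1} mod 23^{i+2}, f′(x) = 2x + 11. Iterate:
  r_0 = 1 (mod 23)
  r_1 = 346 (mod 529)
  r_2 = 2991 (mod 12167)
Final: r = 2991 satisfies f(r) ≡ 0 mod 23^3.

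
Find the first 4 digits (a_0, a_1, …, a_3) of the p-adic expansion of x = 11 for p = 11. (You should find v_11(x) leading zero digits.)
(a_0, …, a_3) = (0, 1, 0, 0)

v_11(11) = 1, so a_0 = ... = a_0 = 0. Factor out: x = 11^1 · u with u = 1 a unit in ℤ_11. Expand u iteratively via a_{v+i} = u_i mod 11, u_{i+1} = (u_i − a_{v+i})/11:
  u_0 = 1;  a_1 = 1;  u_1 = (u_0 − 1)/11 = 0
  u_1 = 0;  a_2 = 0;  u_2 = (u_1 − 0)/11 = 0
  u_2 = 0;  a_3 = 0;  u_3 = (u_2 − 0)/11 = 0
Digits: (0, 1, 0, 0).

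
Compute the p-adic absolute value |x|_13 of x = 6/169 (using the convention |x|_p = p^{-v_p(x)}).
|6/169|_13 = 169

Step 1 — compute v_13(x) by factoring powers of 13 out of the numerator and denominator: v_13(6/169) = -2. Step 2 — apply |x|_p = p^{-v_p(x)} = 13^{2} = 169.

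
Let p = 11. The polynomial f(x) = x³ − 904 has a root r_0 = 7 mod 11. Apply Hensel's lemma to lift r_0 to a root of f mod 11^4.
r_3 = 12217 (mod 14641)

Hensel: r_{i+1} = r_i − f(r_i)/f′(r_i) mod 11^{i+2}, where f′(x) = 3x². Iterate:
  r_0 = 7 (mod 11)
  r_1 = 117 (mod 121)
  r_2 = 238 (mod 1331)
  r_3 = 12217 (mod 14641)
Final: r = 12217 with f(r) ≡ 0 mod 11^4.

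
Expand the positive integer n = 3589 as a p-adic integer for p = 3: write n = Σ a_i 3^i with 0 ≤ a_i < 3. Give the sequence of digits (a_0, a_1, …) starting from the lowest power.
(a_0, a_1, …) = (1, 2, 2, 0, 2, 2, 1, 1)

Repeated division by 3 gives the digits low-to-high: 3589 = 1 + 2·3^1 + 2·3^2 + 2·3^4 + 2·3^5 + 1·3^6 + 1·3^7. Digit sequence: (1, 2, 2, 0, 2, 2, 1, 1).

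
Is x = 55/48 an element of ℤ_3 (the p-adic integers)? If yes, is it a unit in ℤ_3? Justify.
x ∉ ℤ_3 (v_3(x) = -1 < 0)

ℤ_3 = {x ∈ ℚ_3 : v_3(x) ≥ 0} and ℤ_3^× = {x ∈ ℤ_3 : v_3(x) = 0}. Here v_3(55/48) = v_3(num) − v_3(den) = -1; compare against these criteria.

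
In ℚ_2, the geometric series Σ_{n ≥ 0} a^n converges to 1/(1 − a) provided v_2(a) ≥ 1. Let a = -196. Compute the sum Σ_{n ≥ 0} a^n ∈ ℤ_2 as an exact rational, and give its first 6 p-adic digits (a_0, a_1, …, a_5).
Σ a^n = 1/(1 − a) = 1/197;  first 6 digits = (1, 0, 1, 1, 0, 0)

v_2(a) = 2 ≥ 1, so the series converges in ℤ_2 to 1/(1 − a) = 1/(1 − (-196)) = 1/197. Expand this rational in ℤ_2: compute digits iteratively via d_i = x_i mod 2, x_{i+1} = (x_i − d_i)/2. The first 6 digits are (1, 0, 1, 1, 0, 0).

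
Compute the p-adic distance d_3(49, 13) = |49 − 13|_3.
d_3(49, 13) = 1/9

Step 1 — x − y = 49 − 13 = 36. Step 2 — v_3(36) = 2 (factor: 36 = (3^2 · 4); the sign does not affect v_p). Step 3 — |x − y|_3 = 3^{-2} = 1/9.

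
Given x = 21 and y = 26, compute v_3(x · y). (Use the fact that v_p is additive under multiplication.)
v_3(546) = 1

v_p(x) = 1 (factor: 21 = 3^1 · 7); v_p(y) = 0 (factor: 26 = 3^0 · 26). Additivity: v_p(xy) = v_p(x) + v_p(y) = 1 + 0 = 1. (Direct check: xy = 546 = 3^1 · (182).)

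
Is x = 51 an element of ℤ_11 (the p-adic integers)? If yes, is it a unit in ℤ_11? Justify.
x ∈ ℤ_11^× (unit); v_11(x) = 0

ℤ_11 = {x ∈ ℚ_11 : v_11(x) ≥ 0} and ℤ_11^× = {x ∈ ℤ_11 : v_11(x) = 0}. Here v_11(51) = v_11(num) − v_11(den) = 0; compare against these criteria.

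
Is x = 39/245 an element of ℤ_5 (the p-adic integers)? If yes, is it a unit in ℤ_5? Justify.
x ∉ ℤ_5 (v_5(x) = -1 < 0)

ℤ_5 = {x ∈ ℚ_5 : v_5(x) ≥ 0} and ℤ_5^× = {x ∈ ℤ_5 : v_5(x) = 0}. Here v_5(39/245) = v_5(num) − v_5(den) = -1; compare against these criteria.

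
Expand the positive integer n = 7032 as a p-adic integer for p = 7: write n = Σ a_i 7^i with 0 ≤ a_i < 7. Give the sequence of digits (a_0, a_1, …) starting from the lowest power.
(a_0, a_1, …) = (4, 3, 3, 6, 2)

Repeated division by 7 gives the digits low-to-high: 7032 = 4 + 3·7^1 + 3·7^2 + 6·7^3 + 2·7^4. Digit sequence: (4, 3, 3, 6, 2).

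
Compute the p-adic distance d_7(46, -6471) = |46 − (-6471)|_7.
d_7(46, -6471) = 1/343

Step 1 — x − y = 46 − (-6471) = 6517. Step 2 — v_7(6517) = 3 (factor: 6517 = (7^3 · 19); the sign does not affect v_p). Step 3 — |x − y|_7 = 7^{-3} = 1/343.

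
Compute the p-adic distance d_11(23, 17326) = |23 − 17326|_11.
d_11(23, 17326) = 1/1331

Step 1 — x − y = 23 − 17326 = -17303. Step 2 — v_11(-17303) = 3 (factor: -17303 = −(11^3 · 13); the sign does not affect v_p). Step 3 — |x − y|_11 = 11^{-3} = 1/1331.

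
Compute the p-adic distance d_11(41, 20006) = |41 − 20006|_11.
d_11(41, 20006) = 1/1331

Step 1 — x − y = 41 − 20006 = -19965. Step 2 — v_11(-19965) = 3 (factor: -19965 = −(11^3 · 15); the sign does not affect v_p). Step 3 — |x − y|_11 = 11^{-3} = 1/1331.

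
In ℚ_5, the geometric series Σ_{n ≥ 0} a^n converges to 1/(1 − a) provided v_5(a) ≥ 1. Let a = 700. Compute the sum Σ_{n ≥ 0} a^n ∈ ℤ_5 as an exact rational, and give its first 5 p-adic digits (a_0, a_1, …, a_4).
Σ a^n = 1/(1 − a) = -1/699;  first 5 digits = (1, 0, 3, 0, 0)

v_5(a) = 2 ≥ 1, so the series converges in ℤ_5 to 1/(1 − a) = 1/(1 − 700) = -1/699. Expand this rational in ℤ_5: compute digits iteratively via d_i = x_i mod 5, x_{i+1} = (x_i − d_i)/5. The first 5 digits are (1, 0, 3, 0, 0).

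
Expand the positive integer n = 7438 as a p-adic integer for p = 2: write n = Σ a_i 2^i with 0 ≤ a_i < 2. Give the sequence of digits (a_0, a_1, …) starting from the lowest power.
(a_0, a_1, …) = (0, 1, 1, 1, 0, 0, 0, 0, 1, 0, 1, 1, 1)

Repeated division by 2 gives the digits low-to-high: 7438 = 1·2^1 + 1·2^2 + 1·2^3 + 1·2^8 + 1·2^10 + 1·2^11 + 1·2^12. Digit sequence: (0, 1, 1, 1, 0, 0, 0, 0, 1, 0, 1, 1, 1).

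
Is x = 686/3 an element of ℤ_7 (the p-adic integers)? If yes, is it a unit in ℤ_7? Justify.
x ∈ ℤ_7 but not a unit; v_7(x) = 3 > 0

ℤ_7 = {x ∈ ℚ_7 : v_7(x) ≥ 0} and ℤ_7^× = {x ∈ ℤ_7 : v_7(x) = 0}. Here v_7(686/3) = v_7(num) − v_7(den) = 3; compare against these criteria.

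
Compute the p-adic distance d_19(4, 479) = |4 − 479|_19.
d_19(4, 479) = 1/19

Step 1 — x − y = 4 − 479 = -475. Step 2 — v_19(-475) = 1 (factor: -475 = −(19^1 · 25); the sign does not affect v_p). Step 3 — |x − y|_19 = 19^{-1} = 1/19.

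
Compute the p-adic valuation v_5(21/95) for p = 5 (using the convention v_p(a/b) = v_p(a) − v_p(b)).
v_5(21/95) = -1

Factor powers of 5 from the numerator and denominator of the reduced fraction: 21 = 5^0 · 21 and 95 = 5^1 · 19. Apply v_p(a/b) = v_p(a) − v_p(b): v_5(21/95) = 0 − 1 = -1.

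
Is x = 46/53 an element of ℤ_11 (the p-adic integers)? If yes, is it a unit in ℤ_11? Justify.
x ∈ ℤ_11^× (unit); v_11(x) = 0

ℤ_11 = {x ∈ ℚ_11 : v_11(x) ≥ 0} and ℤ_11^× = {x ∈ ℤ_11 : v_11(x) = 0}. Here v_11(46/53) = v_11(num) − v_11(den) = 0; compare against these criteria.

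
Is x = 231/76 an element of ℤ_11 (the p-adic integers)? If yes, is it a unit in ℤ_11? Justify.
x ∈ ℤ_11 but not a unit; v_11(x) = 1 > 0

ℤ_11 = {x ∈ ℚ_11 : v_11(x) ≥ 0} and ℤ_11^× = {x ∈ ℤ_11 : v_11(x) = 0}. Here v_11(231/76) = v_11(num) − v_11(den) = 1; compare against these criteria.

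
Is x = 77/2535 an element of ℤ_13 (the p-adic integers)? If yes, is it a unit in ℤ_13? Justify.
x ∉ ℤ_13 (v_13(x) = -2 < 0)

ℤ_13 = {x ∈ ℚ_13 : v_13(x) ≥ 0} and ℤ_13^× = {x ∈ ℤ_13 : v_13(x) = 0}. Here v_13(77/2535) = v_13(num) − v_13(den) = -2; compare against these criteria.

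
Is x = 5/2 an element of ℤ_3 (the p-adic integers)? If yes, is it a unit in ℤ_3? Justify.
x ∈ ℤ_3^× (unit); v_3(x) = 0

ℤ_3 = {x ∈ ℚ_3 : v_3(x) ≥ 0} and ℤ_3^× = {x ∈ ℤ_3 : v_3(x) = 0}. Here v_3(5/2) = v_3(num) − v_3(den) = 0; compare against these criteria.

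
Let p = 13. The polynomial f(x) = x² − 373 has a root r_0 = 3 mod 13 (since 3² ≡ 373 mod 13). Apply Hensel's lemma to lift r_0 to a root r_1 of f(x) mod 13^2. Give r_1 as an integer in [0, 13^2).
r_1 = 120 (mod 169)

Hensel's recurrence: r_{i+1} = r_i − f(r_i)·(f′(r_i))^{-1} mod 13^{i+2}, with f′(x) = 2x. Iterate:
  r_0 = 3 (mod 13)
  r_1 = 120 (mod 169)
Final: r_1 = 120, and one checks f(r_1) ≡ 0 mod 13^2.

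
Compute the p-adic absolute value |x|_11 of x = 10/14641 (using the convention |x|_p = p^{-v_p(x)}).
|10/14641|_11 = 14641

Step 1 — compute v_11(x) by factoring powers of 11 out of the numerator and denominator: v_11(10/14641) = -4. Step 2 — apply |x|_p = p^{-v_p(x)} = 11^{4} = 14641.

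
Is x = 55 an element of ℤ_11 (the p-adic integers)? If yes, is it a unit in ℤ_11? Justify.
x ∈ ℤ_11 but not a unit; v_11(x) = 1 > 0

ℤ_11 = {x ∈ ℚ_11 : v_11(x) ≥ 0} and ℤ_11^× = {x ∈ ℤ_11 : v_11(x) = 0}. Here v_11(55) = v_11(num) − v_11(den) = 1; compare against these criteria.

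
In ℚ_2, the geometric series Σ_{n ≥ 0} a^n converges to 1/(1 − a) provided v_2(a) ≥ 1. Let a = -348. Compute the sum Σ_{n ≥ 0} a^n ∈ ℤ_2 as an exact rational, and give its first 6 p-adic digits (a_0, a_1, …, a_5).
Σ a^n = 1/(1 − a) = 1/349;  first 6 digits = (1, 0, 1, 0, 1, 1)

v_2(a) = 2 ≥ 1, so the series converges in ℤ_2 to 1/(1 − a) = 1/(1 − (-348)) = 1/349. Expand this rational in ℤ_2: compute digits iteratively via d_i = x_i mod 2, x_{i+1} = (x_i − d_i)/2. The first 6 digits are (1, 0, 1, 0, 1, 1).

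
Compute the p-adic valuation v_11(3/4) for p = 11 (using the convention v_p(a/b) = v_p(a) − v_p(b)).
v_11(3/4) = 0

Factor powers of 11 from the numerator and denominator of the reduced fraction: 3 = 11^0 · 3 and 4 = 11^0 · 4. Apply v_p(a/b) = v_p(a) − v_p(b): v_11(3/4) = 0 − 0 = 0.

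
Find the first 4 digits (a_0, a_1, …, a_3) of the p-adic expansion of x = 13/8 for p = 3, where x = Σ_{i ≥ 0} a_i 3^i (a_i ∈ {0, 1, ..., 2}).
(a_0, …, a_3) = (2, 1, 0, 1)

v_3(13/8) = 0 (numerator and denominator both coprime to 3), so x ∈ ℤ_3^×. Compute digits iteratively via a_i = x_i mod 3, x_{i+1} = (x_i − a_i)/3, with x_0 = x:
  x_0 = 13/8;  a_0 = 2;  x_1 = (x_0 − 2)/3 = -1/8
  x_1 = -1/8;  a_1 = 1;  x_2 = (x_1 − 1)/3 = -3/8
  x_2 = -3/8;  a_2 = 0;  x_3 = (x_2 − 0)/3 = -1/8
  x_3 = -1/8;  a_3 = 1;  x_4 = (x_3 − 1)/3 = -3/8
Digits: (2, 1, 0, 1).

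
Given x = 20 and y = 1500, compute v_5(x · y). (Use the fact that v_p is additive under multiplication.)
v_5(30000) = 4

v_p(x) = 1 (factor: 20 = 5^1 · 4); v_p(y) = 3 (factor: 1500 = 5^3 · 12). Additivity: v_p(xy) = v_p(x) + v_p(y) = 1 + 3 = 4. (Direct check: xy = 30000 = 5^4 · (48).)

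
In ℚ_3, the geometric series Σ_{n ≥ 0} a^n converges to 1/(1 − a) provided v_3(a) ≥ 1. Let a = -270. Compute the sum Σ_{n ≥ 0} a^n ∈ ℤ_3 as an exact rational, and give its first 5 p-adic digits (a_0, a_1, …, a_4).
Σ a^n = 1/(1 − a) = 1/271;  first 5 digits = (1, 0, 0, 2, 2)

v_3(a) = 3 ≥ 1, so the series converges in ℤ_3 to 1/(1 − a) = 1/(1 − (-270)) = 1/271. Expand this rational in ℤ_3: compute digits iteratively via d_i = x_i mod 3, x_{i+1} = (x_i − d_i)/3. The first 5 digits are (1, 0, 0, 2, 2).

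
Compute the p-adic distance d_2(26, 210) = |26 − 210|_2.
d_2(26, 210) = 1/8

Step 1 — x − y = 26 − 210 = -184. Step 2 — v_2(-184) = 3 (factor: -184 = −(2^3 · 23); the sign does not affect v_p). Step 3 — |x − y|_2 = 2^{-3} = 1/8.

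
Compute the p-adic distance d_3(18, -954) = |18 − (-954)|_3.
d_3(18, -954) = 1/243

Step 1 — x − y = 18 − (-954) = 972. Step 2 — v_3(972) = 5 (factor: 972 = (3^5 · 4); the sign does not affect v_p). Step 3 — |x − y|_3 = 3^{-5} = 1/243.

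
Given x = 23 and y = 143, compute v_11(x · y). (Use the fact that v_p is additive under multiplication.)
v_11(3289) = 1

v_p(x) = 0 (factor: 23 = 11^0 · 23); v_p(y) = 1 (factor: 143 = 11^1 · 13). Additivity: v_p(xy) = v_p(x) + v_p(y) = 0 + 1 = 1. (Direct check: xy = 3289 = 11^1 · (299).)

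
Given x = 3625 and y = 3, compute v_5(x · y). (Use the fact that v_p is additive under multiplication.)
v_5(10875) = 3

v_p(x) = 3 (factor: 3625 = 5^3 · 29); v_p(y) = 0 (factor: 3 = 5^0 · 3). Additivity: v_p(xy) = v_p(x) + v_p(y) = 3 + 0 = 3. (Direct check: xy = 10875 = 5^3 · (87).)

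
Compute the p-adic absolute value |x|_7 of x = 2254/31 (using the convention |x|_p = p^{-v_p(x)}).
|2254/31|_7 = 1/49

Step 1 — compute v_7(x) by factoring powers of 7 out of the numerator and denominator: v_7(2254/31) = 2. Step 2 — apply |x|_p = p^{-v_p(x)} = 7^{-2} = 1/49.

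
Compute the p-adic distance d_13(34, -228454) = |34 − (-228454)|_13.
d_13(34, -228454) = 1/28561

Step 1 — x − y = 34 − (-228454) = 228488. Step 2 — v_13(228488) = 4 (factor: 228488 = (13^4 · 8); the sign does not affect v_p). Step 3 — |x − y|_13 = 13^{-4} = 1/28561.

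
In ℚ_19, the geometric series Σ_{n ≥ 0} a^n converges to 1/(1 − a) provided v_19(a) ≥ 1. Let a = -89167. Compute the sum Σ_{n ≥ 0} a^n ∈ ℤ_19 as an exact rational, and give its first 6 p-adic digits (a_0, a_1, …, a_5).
Σ a^n = 1/(1 − a) = 1/89168;  first 6 digits = (1, 0, 0, 6, 18, 18)

v_19(a) = 3 ≥ 1, so the series converges in ℤ_19 to 1/(1 − a) = 1/(1 − (-89167)) = 1/89168. Expand this rational in ℤ_19: compute digits iteratively via d_i = x_i mod 19, x_{i+1} = (x_i − d_i)/19. The first 6 digits are (1, 0, 0, 6, 18, 18).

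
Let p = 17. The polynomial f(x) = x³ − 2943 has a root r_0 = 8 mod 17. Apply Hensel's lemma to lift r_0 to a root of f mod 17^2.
r_1 = 263 (mod 289)

Hensel: r_{i+1} = r_i − f(r_i)/f′(r_i) mod 17^{i+2}, where f′(x) = 3x². Iterate:
  r_0 = 8 (mod 17)
  r_1 = 263 (mod 289)
Final: r = 263 with f(r) ≡ 0 mod 17^2.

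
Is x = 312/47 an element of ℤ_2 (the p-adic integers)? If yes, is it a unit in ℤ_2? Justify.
x ∈ ℤ_2 but not a unit; v_2(x) = 3 > 0

ℤ_2 = {x ∈ ℚ_2 : v_2(x) ≥ 0} and ℤ_2^× = {x ∈ ℤ_2 : v_2(x) = 0}. Here v_2(312/47) = v_2(num) − v_2(den) = 3; compare against these criteria.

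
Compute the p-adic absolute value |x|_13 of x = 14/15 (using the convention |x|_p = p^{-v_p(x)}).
|14/15|_13 = 1

Step 1 — compute v_13(x) by factoring powers of 13 out of the numerator and denominator: v_13(14/15) = 0. Step 2 — apply |x|_p = p^{-v_p(x)} = 13^{0} = 1.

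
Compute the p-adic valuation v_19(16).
v_19(16) = 0

v_19(n) is the largest exponent k such that 19^k divides n. Factor out: 16 = 19^0 · 16. (Sign doesn't affect v_p.) So v_19(16) = 0.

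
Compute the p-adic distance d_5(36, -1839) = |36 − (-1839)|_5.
d_5(36, -1839) = 1/625

Step 1 — x − y = 36 − (-1839) = 1875. Step 2 — v_5(1875) = 4 (factor: 1875 = (5^4 · 3); the sign does not affect v_p). Step 3 — |x − y|_5 = 5^{-4} = 1/625.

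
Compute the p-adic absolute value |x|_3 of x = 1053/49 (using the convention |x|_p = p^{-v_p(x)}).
|1053/49|_3 = 1/81

Step 1 — compute v_3(x) by factoring powers of 3 out of the numerator and denominator: v_3(1053/49) = 4. Step 2 — apply |x|_p = p^{-v_p(x)} = 3^{-4} = 1/81.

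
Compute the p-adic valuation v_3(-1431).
v_3(-1431) = 3

v_3(n) is the largest exponent k such that 3^k divides n. Factor out: -1431 = -3^3 · 53. (Sign doesn't affect v_p.) So v_3(-1431) = 3.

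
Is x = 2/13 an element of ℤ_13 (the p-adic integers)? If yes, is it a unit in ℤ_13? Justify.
x ∉ ℤ_13 (v_13(x) = -1 < 0)

ℤ_13 = {x ∈ ℚ_13 : v_13(x) ≥ 0} and ℤ_13^× = {x ∈ ℤ_13 : v_13(x) = 0}. Here v_13(2/13) = v_13(num) − v_13(den) = -1; compare against these criteria.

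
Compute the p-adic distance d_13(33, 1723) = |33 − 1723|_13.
d_13(33, 1723) = 1/169

Step 1 — x − y = 33 − 1723 = -1690. Step 2 — v_13(-1690) = 2 (factor: -1690 = −(13^2 · 10); the sign does not affect v_p). Step 3 — |x − y|_13 = 13^{-2} = 1/169.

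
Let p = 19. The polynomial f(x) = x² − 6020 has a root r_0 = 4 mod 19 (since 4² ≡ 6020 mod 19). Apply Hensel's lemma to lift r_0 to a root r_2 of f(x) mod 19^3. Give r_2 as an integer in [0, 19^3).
r_2 = 1296 (mod 6859)

Hensel's recurrence: r_{i+1} = r_i − f(r_i)·(f′(r_i))^{-1} mod 19^{i+2}, with f′(x) = 2x. Iterate:
  r_0 = 4 (mod 19)
  r_1 = 213 (mod 361)
  r_2 = 1296 (mod 6859)
Final: r_2 = 1296, and one checks f(r_2) ≡ 0 mod 19^3.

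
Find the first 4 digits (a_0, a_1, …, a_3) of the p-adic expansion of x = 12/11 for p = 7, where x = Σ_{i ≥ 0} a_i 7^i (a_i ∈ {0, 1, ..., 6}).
(a_0, …, a_3) = (3, 1, 3, 4)

v_7(12/11) = 0 (numerator and denominator both coprime to 7), so x ∈ ℤ_7^×. Compute digits iteratively via a_i = x_i mod 7, x_{i+1} = (x_i − a_i)/7, with x_0 = x:
  x_0 = 12/11;  a_0 = 3;  x_1 = (x_0 − 3)/7 = -3/11
  x_1 = -3/11;  a_1 = 1;  x_2 = (x_1 − 1)/7 = -2/11
  x_2 = -2/11;  a_2 = 3;  x_3 = (x_2 − 3)/7 = -5/11
  x_3 = -5/11;  a_3 = 4;  x_4 = (x_3 − 4)/7 = -7/11
Digits: (3, 1, 3, 4).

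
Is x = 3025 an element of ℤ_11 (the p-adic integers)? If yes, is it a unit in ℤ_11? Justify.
x ∈ ℤ_11 but not a unit; v_11(x) = 2 > 0

ℤ_11 = {x ∈ ℚ_11 : v_11(x) ≥ 0} and ℤ_11^× = {x ∈ ℤ_11 : v_11(x) = 0}. Here v_11(3025) = v_11(num) − v_11(den) = 2; compare against these criteria.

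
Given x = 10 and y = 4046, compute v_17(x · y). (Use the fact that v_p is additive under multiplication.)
v_17(40460) = 2

v_p(x) = 0 (factor: 10 = 17^0 · 10); v_p(y) = 2 (factor: 4046 = 17^2 · 14). Additivity: v_p(xy) = v_p(x) + v_p(y) = 0 + 2 = 2. (Direct check: xy = 40460 = 17^2 · (140).)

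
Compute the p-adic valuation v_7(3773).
v_7(3773) = 3

v_7(n) is the largest exponent k such that 7^k divides n. Factor out: 3773 = 7^3 · 11. (Sign doesn't affect v_p.) So v_7(3773) = 3.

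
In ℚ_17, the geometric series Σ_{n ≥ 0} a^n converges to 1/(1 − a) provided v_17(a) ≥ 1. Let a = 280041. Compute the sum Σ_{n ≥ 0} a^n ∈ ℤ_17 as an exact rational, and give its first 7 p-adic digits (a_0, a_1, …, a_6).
Σ a^n = 1/(1 − a) = -1/280040;  first 7 digits = (1, 0, 0, 6, 3, 0, 2)

v_17(a) = 3 ≥ 1, so the series converges in ℤ_17 to 1/(1 − a) = 1/(1 − 280041) = -1/280040. Expand this rational in ℤ_17: compute digits iteratively via d_i = x_i mod 17, x_{i+1} = (x_i − d_i)/17. The first 7 digits are (1, 0, 0, 6, 3, 0, 2).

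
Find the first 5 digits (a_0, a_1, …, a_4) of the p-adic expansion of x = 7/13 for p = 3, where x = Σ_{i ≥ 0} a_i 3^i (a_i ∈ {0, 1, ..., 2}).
(a_0, …, a_4) = (1, 1, 1, 0, 1)

v_3(7/13) = 0 (numerator and denominator both coprime to 3), so x ∈ ℤ_3^×. Compute digits iteratively via a_i = x_i mod 3, x_{i+1} = (x_i − a_i)/3, with x_0 = x:
  x_0 = 7/13;  a_0 = 1;  x_1 = (x_0 − 1)/3 = -2/13
  x_1 = -2/13;  a_1 = 1;  x_2 = (x_1 − 1)/3 = -5/13
  x_2 = -5/13;  a_2 = 1;  x_3 = (x_2 − 1)/3 = -6/13
  x_3 = -6/13;  a_3 = 0;  x_4 = (x_3 − 0)/3 = -2/13
  x_4 = -2/13;  a_4 = 1;  x_5 = (x_4 − 1)/3 = -5/13
Digits: (1, 1, 1, 0, 1).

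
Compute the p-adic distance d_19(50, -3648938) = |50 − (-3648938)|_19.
d_19(50, -3648938) = 1/130321

Step 1 — x − y = 50 − (-3648938) = 3648988. Step 2 — v_19(3648988) = 4 (factor: 3648988 = (19^4 · 28); the sign does not affect v_p). Step 3 — |x − y|_19 = 19^{-4} = 1/130321.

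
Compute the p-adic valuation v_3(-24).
v_3(-24) = 1

v_3(n) is the largest exponent k such that 3^k divides n. Factor out: -24 = -3^1 · 8. (Sign doesn't affect v_p.) So v_3(-24) = 1.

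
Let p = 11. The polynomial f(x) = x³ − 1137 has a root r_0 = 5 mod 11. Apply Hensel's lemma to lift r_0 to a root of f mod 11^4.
r_3 = 7606 (mod 14641)

Hensel: r_{i+1} = r_i − f(r_i)/f′(r_i) mod 11^{i+2}, where f′(x) = 3x². Iterate:
  r_0 = 5 (mod 11)
  r_1 = 104 (mod 121)
  r_2 = 951 (mod 1331)
  r_3 = 7606 (mod 14641)
Final: r = 7606 with f(r) ≡ 0 mod 11^4.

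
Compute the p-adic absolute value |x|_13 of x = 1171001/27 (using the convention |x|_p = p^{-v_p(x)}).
|1171001/27|_13 = 1/28561

Step 1 — compute v_13(x) by factoring powers of 13 out of the numerator and denominator: v_13(1171001/27) = 4. Step 2 — apply |x|_p = p^{-v_p(x)} = 13^{-4} = 1/28561.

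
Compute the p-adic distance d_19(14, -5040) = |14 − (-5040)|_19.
d_19(14, -5040) = 1/361

Step 1 — x − y = 14 − (-5040) = 5054. Step 2 — v_19(5054) = 2 (factor: 5054 = (19^2 · 14); the sign does not affect v_p). Step 3 — |x − y|_19 = 19^{-2} = 1/361.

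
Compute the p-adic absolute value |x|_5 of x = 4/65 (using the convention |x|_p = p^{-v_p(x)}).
|4/65|_5 = 5

Step 1 — compute v_5(x) by factoring powers of 5 out of the numerator and denominator: v_5(4/65) = -1. Step 2 — apply |x|_p = p^{-v_p(x)} = 5^{1} = 5.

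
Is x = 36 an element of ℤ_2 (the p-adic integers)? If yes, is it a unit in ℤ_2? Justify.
x ∈ ℤ_2 but not a unit; v_2(x) = 2 > 0

ℤ_2 = {x ∈ ℚ_2 : v_2(x) ≥ 0} and ℤ_2^× = {x ∈ ℤ_2 : v_2(x) = 0}. Here v_2(36) = v_2(num) − v_2(den) = 2; compare against these criteria.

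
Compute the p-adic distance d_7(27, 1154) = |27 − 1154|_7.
d_7(27, 1154) = 1/49

Step 1 — x − y = 27 − 1154 = -1127. Step 2 — v_7(-1127) = 2 (factor: -1127 = −(7^2 · 23); the sign does not affect v_p). Step 3 — |x − y|_7 = 7^{-2} = 1/49.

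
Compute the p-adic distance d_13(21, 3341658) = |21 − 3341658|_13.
d_13(21, 3341658) = 1/371293

Step 1 — x − y = 21 − 3341658 = -3341637. Step 2 — v_13(-3341637) = 5 (factor: -3341637 = −(13^5 · 9); the sign does not affect v_p). Step 3 — |x − y|_13 = 13^{-5} = 1/371293.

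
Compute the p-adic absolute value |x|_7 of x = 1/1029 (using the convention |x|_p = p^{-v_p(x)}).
|1/1029|_7 = 343

Step 1 — compute v_7(x) by factoring powers of 7 out of the numerator and denominator: v_7(1/1029) = -3. Step 2 — apply |x|_p = p^{-v_p(x)} = 7^{3} = 343.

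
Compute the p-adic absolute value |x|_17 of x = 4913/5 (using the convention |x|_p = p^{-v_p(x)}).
|4913/5|_17 = 1/4913

Step 1 — compute v_17(x) by factoring powers of 17 out of the numerator and denominator: v_17(4913/5) = 3. Step 2 — apply |x|_p = p^{-v_p(x)} = 17^{-3} = 1/4913.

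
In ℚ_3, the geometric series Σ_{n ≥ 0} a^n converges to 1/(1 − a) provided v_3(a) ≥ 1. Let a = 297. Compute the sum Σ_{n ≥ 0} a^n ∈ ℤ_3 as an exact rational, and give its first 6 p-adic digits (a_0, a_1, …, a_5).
Σ a^n = 1/(1 − a) = -1/296;  first 6 digits = (1, 0, 0, 2, 0, 1)

v_3(a) = 3 ≥ 1, so the series converges in ℤ_3 to 1/(1 − a) = 1/(1 − 297) = -1/296. Expand this rational in ℤ_3: compute digits iteratively via d_i = x_i mod 3, x_{i+1} = (x_i − d_i)/3. The first 6 digits are (1, 0, 0, 2, 0, 1).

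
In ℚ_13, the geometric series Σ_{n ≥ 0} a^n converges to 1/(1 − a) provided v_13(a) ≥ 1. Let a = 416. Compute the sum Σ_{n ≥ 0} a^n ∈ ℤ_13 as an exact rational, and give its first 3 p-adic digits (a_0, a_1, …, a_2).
Σ a^n = 1/(1 − a) = -1/415;  first 3 digits = (1, 6, 12)

v_13(a) = 1 ≥ 1, so the series converges in ℤ_13 to 1/(1 − a) = 1/(1 − 416) = -1/415. Expand this rational in ℤ_13: compute digits iteratively via d_i = x_i mod 13, x_{i+1} = (x_i − d_i)/13. The first 3 digits are (1, 6, 12).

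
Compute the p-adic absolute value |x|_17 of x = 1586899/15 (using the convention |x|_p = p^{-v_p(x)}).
|1586899/15|_17 = 1/83521

Step 1 — compute v_17(x) by factoring powers of 17 out of the numerator and denominator: v_17(1586899/15) = 4. Step 2 — apply |x|_p = p^{-v_p(x)} = 17^{-4} = 1/83521.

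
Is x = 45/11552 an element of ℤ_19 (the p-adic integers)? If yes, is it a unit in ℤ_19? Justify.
x ∉ ℤ_19 (v_19(x) = -2 < 0)

ℤ_19 = {x ∈ ℚ_19 : v_19(x) ≥ 0} and ℤ_19^× = {x ∈ ℤ_19 : v_19(x) = 0}. Here v_19(45/11552) = v_19(num) − v_19(den) = -2; compare against these criteria.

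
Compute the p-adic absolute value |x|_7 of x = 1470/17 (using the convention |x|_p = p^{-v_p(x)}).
|1470/17|_7 = 1/49

Step 1 — compute v_7(x) by factoring powers of 7 out of the numerator and denominator: v_7(1470/17) = 2. Step 2 — apply |x|_p = p^{-v_p(x)} = 7^{-2} = 1/49.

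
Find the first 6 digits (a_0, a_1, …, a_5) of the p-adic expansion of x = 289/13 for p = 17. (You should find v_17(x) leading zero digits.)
(a_0, …, a_5) = (0, 0, 4, 5, 1, 13)

v_17(289/13) = 2, so a_0 = ... = a_1 = 0. Factor out: x = 17^2 · u with u = 1/13 a unit in ℤ_17. Expand u iteratively via a_{v+i} = u_i mod 17, u_{i+1} = (u_i − a_{v+i})/17:
  u_0 = 1/13;  a_2 = 4;  u_1 = (u_0 − 4)/17 = -3/13
  u_1 = -3/13;  a_3 = 5;  u_2 = (u_1 − 5)/17 = -4/13
  u_2 = -4/13;  a_4 = 1;  u_3 = (u_2 − 1)/17 = -1/13
  u_3 = -1/13;  a_5 = 13;  u_4 = (u_3 − 13)/17 = -10/13
Digits: (0, 0, 4, 5, 1, 13).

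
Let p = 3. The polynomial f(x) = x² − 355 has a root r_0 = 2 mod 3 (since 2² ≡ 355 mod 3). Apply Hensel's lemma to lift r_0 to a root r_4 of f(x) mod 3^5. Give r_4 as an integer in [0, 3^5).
r_4 = 29 (mod 243)

Hensel's recurrence: r_{i+1} = r_i − f(r_i)·(f′(r_i))^{-1} mod 3^{i+2}, with f′(x) = 2x. Iterate:
  r_0 = 2 (mod 3)
  r_1 = 2 (mod 9)
  r_2 = 2 (mod 27)
  r_3 = 29 (mod 81)
  r_4 = 29 (mod 243)
Final: r_4 = 29, and one checks f(r_4) ≡ 0 mod 3^5.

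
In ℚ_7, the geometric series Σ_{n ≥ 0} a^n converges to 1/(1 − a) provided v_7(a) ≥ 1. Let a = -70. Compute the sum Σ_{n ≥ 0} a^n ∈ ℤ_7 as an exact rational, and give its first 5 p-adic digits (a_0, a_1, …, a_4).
Σ a^n = 1/(1 − a) = 1/71;  first 5 digits = (1, 4, 0, 1, 3)

v_7(a) = 1 ≥ 1, so the series converges in ℤ_7 to 1/(1 − a) = 1/(1 − (-70)) = 1/71. Expand this rational in ℤ_7: compute digits iteratively via d_i = x_i mod 7, x_{i+1} = (x_i − d_i)/7. The first 5 digits are (1, 4, 0, 1, 3).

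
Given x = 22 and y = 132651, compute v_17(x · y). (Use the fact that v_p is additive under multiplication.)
v_17(2918322) = 3

v_p(x) = 0 (factor: 22 = 17^0 · 22); v_p(y) = 3 (factor: 132651 = 17^3 · 27). Additivity: v_p(xy) = v_p(x) + v_p(y) = 0 + 3 = 3. (Direct check: xy = 2918322 = 17^3 · (594).)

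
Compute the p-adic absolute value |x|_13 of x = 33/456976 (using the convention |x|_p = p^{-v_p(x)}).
|33/456976|_13 = 28561

Step 1 — compute v_13(x) by factoring powers of 13 out of the numerator and denominator: v_13(33/456976) = -4. Step 2 — apply |x|_p = p^{-v_p(x)} = 13^{4} = 28561.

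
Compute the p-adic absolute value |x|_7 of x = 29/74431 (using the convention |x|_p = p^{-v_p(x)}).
|29/74431|_7 = 2401

Step 1 — compute v_7(x) by factoring powers of 7 out of the numerator and denominator: v_7(29/74431) = -4. Step 2 — apply |x|_p = p^{-v_p(x)} = 7^{4} = 2401.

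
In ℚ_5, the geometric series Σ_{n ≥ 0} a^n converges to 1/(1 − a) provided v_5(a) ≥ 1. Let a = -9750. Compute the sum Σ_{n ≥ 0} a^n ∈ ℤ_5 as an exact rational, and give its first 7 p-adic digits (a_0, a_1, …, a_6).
Σ a^n = 1/(1 − a) = 1/9751;  first 7 digits = (1, 0, 0, 2, 4, 1, 3)

v_5(a) = 3 ≥ 1, so the series converges in ℤ_5 to 1/(1 − a) = 1/(1 − (-9750)) = 1/9751. Expand this rational in ℤ_5: compute digits iteratively via d_i = x_i mod 5, x_{i+1} = (x_i − d_i)/5. The first 7 digits are (1, 0, 0, 2, 4, 1, 3).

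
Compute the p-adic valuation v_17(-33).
v_17(-33) = 0

v_17(n) is the largest exponent k such that 17^k divides n. Factor out: -33 = -17^0 · 33. (Sign doesn't affect v_p.) So v_17(-33) = 0.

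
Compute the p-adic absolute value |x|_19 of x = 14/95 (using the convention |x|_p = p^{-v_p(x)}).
|14/95|_19 = 19

Step 1 — compute v_19(x) by factoring powers of 19 out of the numerator and denominator: v_19(14/95) = -1. Step 2 — apply |x|_p = p^{-v_p(x)} = 19^{1} = 19.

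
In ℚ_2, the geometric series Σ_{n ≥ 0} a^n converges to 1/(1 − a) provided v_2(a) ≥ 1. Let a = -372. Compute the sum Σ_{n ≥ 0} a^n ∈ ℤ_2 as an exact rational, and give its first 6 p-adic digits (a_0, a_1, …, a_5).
Σ a^n = 1/(1 − a) = 1/373;  first 6 digits = (1, 0, 1, 1, 1, 0)

v_2(a) = 2 ≥ 1, so the series converges in ℤ_2 to 1/(1 − a) = 1/(1 − (-372)) = 1/373. Expand this rational in ℤ_2: compute digits iteratively via d_i = x_i mod 2, x_{i+1} = (x_i − d_i)/2. The first 6 digits are (1, 0, 1, 1, 1, 0).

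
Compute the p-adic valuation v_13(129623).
v_13(129623) = 3

v_13(n) is the largest exponent k such that 13^k divides n. Factor out: 129623 = 13^3 · 59. (Sign doesn't affect v_p.) So v_13(129623) = 3.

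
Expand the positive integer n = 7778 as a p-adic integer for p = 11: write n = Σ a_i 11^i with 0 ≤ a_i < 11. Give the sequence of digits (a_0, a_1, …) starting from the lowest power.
(a_0, a_1, …) = (1, 3, 9, 5)

Repeated division by 11 gives the digits low-to-high: 7778 = 1 + 3·11^1 + 9·11^2 + 5·11^3. Digit sequence: (1, 3, 9, 5).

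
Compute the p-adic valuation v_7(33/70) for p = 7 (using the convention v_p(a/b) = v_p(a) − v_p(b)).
v_7(33/70) = -1

Factor powers of 7 from the numerator and denominator of the reduced fraction: 33 = 7^0 · 33 and 70 = 7^1 · 10. Apply v_p(a/b) = v_p(a) − v_p(b): v_7(33/70) = 0 − 1 = -1.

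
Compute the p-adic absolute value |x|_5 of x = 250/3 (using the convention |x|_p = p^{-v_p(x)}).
|250/3|_5 = 1/125

Step 1 — compute v_5(x) by factoring powers of 5 out of the numerator and denominator: v_5(250/3) = 3. Step 2 — apply |x|_p = p^{-v_p(x)} = 5^{-3} = 1/125.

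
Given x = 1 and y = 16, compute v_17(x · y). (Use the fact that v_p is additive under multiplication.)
v_17(16) = 0

v_p(x) = 0 (factor: 1 = 17^0 · 1); v_p(y) = 0 (factor: 16 = 17^0 · 16). Additivity: v_p(xy) = v_p(x) + v_p(y) = 0 + 0 = 0. (Direct check: xy = 16 = 17^0 · (16).)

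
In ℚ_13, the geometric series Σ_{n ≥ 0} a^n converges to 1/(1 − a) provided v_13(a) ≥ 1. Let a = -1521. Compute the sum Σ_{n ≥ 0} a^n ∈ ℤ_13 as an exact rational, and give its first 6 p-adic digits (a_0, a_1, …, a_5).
Σ a^n = 1/(1 − a) = 1/1522;  first 6 digits = (1, 0, 4, 12, 2, 6)

v_13(a) = 2 ≥ 1, so the series converges in ℤ_13 to 1/(1 − a) = 1/(1 − (-1521)) = 1/1522. Expand this rational in ℤ_13: compute digits iteratively via d_i = x_i mod 13, x_{i+1} = (x_i − d_i)/13. The first 6 digits are (1, 0, 4, 12, 2, 6).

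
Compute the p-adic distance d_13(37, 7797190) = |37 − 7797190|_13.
d_13(37, 7797190) = 1/371293

Step 1 — x − y = 37 − 7797190 = -7797153. Step 2 — v_13(-7797153) = 5 (factor: -7797153 = −(13^5 · 21); the sign does not affect v_p). Step 3 — |x − y|_13 = 13^{-5} = 1/371293.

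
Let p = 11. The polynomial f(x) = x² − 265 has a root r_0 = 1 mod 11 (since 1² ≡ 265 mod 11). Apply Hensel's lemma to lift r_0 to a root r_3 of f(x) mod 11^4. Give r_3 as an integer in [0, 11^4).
r_3 = 14048 (mod 14641)

Hensel's recurrence: r_{i+1} = r_i − f(r_i)·(f′(r_i))^{-1} mod 11^{i+2}, with f′(x) = 2x. Iterate:
  r_0 = 1 (mod 11)
  r_1 = 12 (mod 121)
  r_2 = 738 (mod 1331)
  r_3 = 14048 (mod 14641)
Final: r_3 = 14048, and one checks f(r_3) ≡ 0 mod 11^4.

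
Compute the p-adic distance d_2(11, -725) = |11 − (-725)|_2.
d_2(11, -725) = 1/32

Step 1 — x − y = 11 − (-725) = 736. Step 2 — v_2(736) = 5 (factor: 736 = (2^5 · 23); the sign does not affect v_p). Step 3 — |x − y|_2 = 2^{-5} = 1/32.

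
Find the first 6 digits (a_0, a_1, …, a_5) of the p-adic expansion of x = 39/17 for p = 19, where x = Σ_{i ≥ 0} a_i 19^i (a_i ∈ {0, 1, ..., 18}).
(a_0, …, a_5) = (9, 3, 11, 5, 12, 15)

v_19(39/17) = 0 (numerator and denominator both coprime to 19), so x ∈ ℤ_19^×. Compute digits iteratively via a_i = x_i mod 19, x_{i+1} = (x_i − a_i)/19, with x_0 = x:
  x_0 = 39/17;  a_0 = 9;  x_1 = (x_0 − 9)/19 = -6/17
  x_1 = -6/17;  a_1 = 3;  x_2 = (x_1 − 3)/19 = -3/17
  x_2 = -3/17;  a_2 = 11;  x_3 = (x_2 − 11)/19 = -10/17
  x_3 = -10/17;  a_3 = 5;  x_4 = (x_3 − 5)/19 = -5/17
  x_4 = -5/17;  a_4 = 12;  x_5 = (x_4 − 12)/19 = -11/17
  x_5 = -11/17;  a_5 = 15;  x_6 = (x_5 − 15)/19 = -14/17
Digits: (9, 3, 11, 5, 12, 15).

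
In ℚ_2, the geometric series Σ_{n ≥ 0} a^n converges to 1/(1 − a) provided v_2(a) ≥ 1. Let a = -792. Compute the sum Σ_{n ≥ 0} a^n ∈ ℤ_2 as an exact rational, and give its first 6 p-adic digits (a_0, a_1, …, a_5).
Σ a^n = 1/(1 − a) = 1/793;  first 6 digits = (1, 0, 0, 1, 0, 1)

v_2(a) = 3 ≥ 1, so the series converges in ℤ_2 to 1/(1 − a) = 1/(1 − (-792)) = 1/793. Expand this rational in ℤ_2: compute digits iteratively via d_i = x_i mod 2, x_{i+1} = (x_i − d_i)/2. The first 6 digits are (1, 0, 0, 1, 0, 1).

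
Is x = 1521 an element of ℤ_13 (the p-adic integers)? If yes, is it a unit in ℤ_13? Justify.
x ∈ ℤ_13 but not a unit; v_13(x) = 2 > 0

ℤ_13 = {x ∈ ℚ_13 : v_13(x) ≥ 0} and ℤ_13^× = {x ∈ ℤ_13 : v_13(x) = 0}. Here v_13(1521) = v_13(num) − v_13(den) = 2; compare against these criteria.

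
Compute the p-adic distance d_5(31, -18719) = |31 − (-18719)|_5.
d_5(31, -18719) = 1/3125

Step 1 — x − y = 31 − (-18719) = 18750. Step 2 — v_5(18750) = 5 (factor: 18750 = (5^5 · 6); the sign does not affect v_p). Step 3 — |x − y|_5 = 5^{-5} = 1/3125.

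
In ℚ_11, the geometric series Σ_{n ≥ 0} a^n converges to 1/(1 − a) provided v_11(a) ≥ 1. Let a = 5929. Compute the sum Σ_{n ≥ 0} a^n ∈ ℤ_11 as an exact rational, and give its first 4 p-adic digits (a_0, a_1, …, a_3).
Σ a^n = 1/(1 − a) = -1/5928;  first 4 digits = (1, 0, 5, 4)

v_11(a) = 2 ≥ 1, so the series converges in ℤ_11 to 1/(1 − a) = 1/(1 − 5929) = -1/5928. Expand this rational in ℤ_11: compute digits iteratively via d_i = x_i mod 11, x_{i+1} = (x_i − d_i)/11. The first 4 digits are (1, 0, 5, 4).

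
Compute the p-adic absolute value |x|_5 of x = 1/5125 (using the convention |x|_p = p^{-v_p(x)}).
|1/5125|_5 = 125

Step 1 — compute v_5(x) by factoring powers of 5 out of the numerator and denominator: v_5(1/5125) = -3. Step 2 — apply |x|_p = p^{-v_p(x)} = 5^{3} = 125.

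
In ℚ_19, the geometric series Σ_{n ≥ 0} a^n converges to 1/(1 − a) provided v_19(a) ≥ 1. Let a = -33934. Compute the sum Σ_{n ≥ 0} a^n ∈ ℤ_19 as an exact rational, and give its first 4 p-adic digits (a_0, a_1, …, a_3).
Σ a^n = 1/(1 − a) = 1/33935;  first 4 digits = (1, 0, 1, 14)

v_19(a) = 2 ≥ 1, so the series converges in ℤ_19 to 1/(1 − a) = 1/(1 − (-33934)) = 1/33935. Expand this rational in ℤ_19: compute digits iteratively via d_i = x_i mod 19, x_{i+1} = (x_i − d_i)/19. The first 4 digits are (1, 0, 1, 14).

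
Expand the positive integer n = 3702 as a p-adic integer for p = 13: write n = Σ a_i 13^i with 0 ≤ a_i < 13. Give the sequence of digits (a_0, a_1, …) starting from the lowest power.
(a_0, a_1, …) = (10, 11, 8, 1)

Repeated division by 13 gives the digits low-to-high: 3702 = 10 + 11·13^1 + 8·13^2 + 1·13^3. Digit sequence: (10, 11, 8, 1).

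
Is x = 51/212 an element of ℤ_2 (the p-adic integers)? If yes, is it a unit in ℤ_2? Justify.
x ∉ ℤ_2 (v_2(x) = -2 < 0)

ℤ_2 = {x ∈ ℚ_2 : v_2(x) ≥ 0} and ℤ_2^× = {x ∈ ℤ_2 : v_2(x) = 0}. Here v_2(51/212) = v_2(num) − v_2(den) = -2; compare against these criteria.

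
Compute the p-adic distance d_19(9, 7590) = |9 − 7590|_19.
d_19(9, 7590) = 1/361

Step 1 — x − y = 9 − 7590 = -7581. Step 2 — v_19(-7581) = 2 (factor: -7581 = −(19^2 · 21); the sign does not affect v_p). Step 3 — |x − y|_19 = 19^{-2} = 1/361.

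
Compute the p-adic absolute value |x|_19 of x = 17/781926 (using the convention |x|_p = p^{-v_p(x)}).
|17/781926|_19 = 130321

Step 1 — compute v_19(x) by factoring powers of 19 out of the numerator and denominator: v_19(17/781926) = -4. Step 2 — apply |x|_p = p^{-v_p(x)} = 19^{4} = 130321.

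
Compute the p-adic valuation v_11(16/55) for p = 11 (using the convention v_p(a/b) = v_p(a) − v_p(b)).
v_11(16/55) = -1

Factor powers of 11 from the numerator and denominator of the reduced fraction: 16 = 11^0 · 16 and 55 = 11^1 · 5. Apply v_p(a/b) = v_p(a) − v_p(b): v_11(16/55) = 0 − 1 = -1.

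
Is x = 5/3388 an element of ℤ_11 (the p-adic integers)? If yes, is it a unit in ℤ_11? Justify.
x ∉ ℤ_11 (v_11(x) = -2 < 0)

ℤ_11 = {x ∈ ℚ_11 : v_11(x) ≥ 0} and ℤ_11^× = {x ∈ ℤ_11 : v_11(x) = 0}. Here v_11(5/3388) = v_11(num) − v_11(den) = -2; compare against these criteria.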